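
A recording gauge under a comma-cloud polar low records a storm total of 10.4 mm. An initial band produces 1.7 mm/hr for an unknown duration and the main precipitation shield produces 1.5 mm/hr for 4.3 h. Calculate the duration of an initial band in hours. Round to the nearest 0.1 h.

Known phases: 1.5 × 4.3 = 6.45 mm.
Remaining depth = 10.4 − 6.45 = 3.95 mm.
Duration = 3.95 / 1.7 = 2.3 h.

duration ≈ 2.3 h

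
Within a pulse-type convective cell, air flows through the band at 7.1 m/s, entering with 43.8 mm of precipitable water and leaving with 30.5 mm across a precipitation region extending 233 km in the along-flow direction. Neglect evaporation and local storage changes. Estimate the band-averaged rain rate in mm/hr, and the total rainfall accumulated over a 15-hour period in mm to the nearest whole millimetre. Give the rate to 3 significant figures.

R ≈ 1.46 mm/hr; total ≈ 22 mm

Column moisture flux per unit crosswind length is F = V × PW.
Inflow: F_in = 7.1 × 43.8 = 310.98 mm·m/s
Outflow: F_out = 7.1 × 30.5 = 216.55 mm·m/s
Steady-state rate R = (F_in − F_out)/L = (310.98 − 216.55) / 233000 m = 4.053e-04 mm/s.
R = 4.053e-04 × 3600 = 1.46 mm/hr.
Over 15 h: total = 1.46 × 15 = 21.9 ≈ 22 mm.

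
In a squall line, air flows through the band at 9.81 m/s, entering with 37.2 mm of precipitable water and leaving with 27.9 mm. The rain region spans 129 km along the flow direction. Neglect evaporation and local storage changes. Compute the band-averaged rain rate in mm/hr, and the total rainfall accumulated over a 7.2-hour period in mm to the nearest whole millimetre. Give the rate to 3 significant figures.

Column moisture flux per unit crosswind length is F = V × PW.
Inflow: F_in = 9.81 × 37.2 = 364.932 mm·m/s
Outflow: F_out = 9.81 × 27.9 = 273.699 mm·m/s
Steady-state rate R = (F_in − F_out)/L = (364.932 − 273.699) / 129000 m = 7.072e-04 mm/s.
R = 7.072e-04 × 3600 = 2.55 mm/hr.
Over 7.2 h: total = 2.55 × 7.2 = 18.36 ≈ 18 mm.

R ≈ 2.55 mm/hr; total ≈ 18 mm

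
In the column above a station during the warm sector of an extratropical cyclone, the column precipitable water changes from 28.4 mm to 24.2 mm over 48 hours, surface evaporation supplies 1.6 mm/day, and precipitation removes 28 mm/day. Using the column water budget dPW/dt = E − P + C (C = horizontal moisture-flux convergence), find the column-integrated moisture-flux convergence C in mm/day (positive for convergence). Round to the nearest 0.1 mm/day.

C ≈ 24.3 mm/day

dPW/dt = (24.2 − 28.4) mm / (48/24 day) = -2.100 mm/day.
C = dPW/dt − E + P = (-2.100) − 1.6 + 28 = 24.3 mm/day.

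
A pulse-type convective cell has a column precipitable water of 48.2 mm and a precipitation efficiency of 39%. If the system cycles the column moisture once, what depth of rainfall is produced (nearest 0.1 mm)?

Rainfall = ε × PW = 0.39 × 48.2 = 18.8 mm.

rainfall ≈ 18.8 mm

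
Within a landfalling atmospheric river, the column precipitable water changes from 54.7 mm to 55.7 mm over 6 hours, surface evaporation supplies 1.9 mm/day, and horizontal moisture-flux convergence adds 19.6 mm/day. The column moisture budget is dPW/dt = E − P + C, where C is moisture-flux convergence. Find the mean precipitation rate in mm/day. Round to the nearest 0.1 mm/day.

dPW/dt = (55.7 − 54.7) mm / (6/24 day) = +4.000 mm/day.
P = E + C − dPW/dt = 1.9 + (19.6) − (+4.000) = 17.5 mm/day.

P ≈ 17.5 mm/day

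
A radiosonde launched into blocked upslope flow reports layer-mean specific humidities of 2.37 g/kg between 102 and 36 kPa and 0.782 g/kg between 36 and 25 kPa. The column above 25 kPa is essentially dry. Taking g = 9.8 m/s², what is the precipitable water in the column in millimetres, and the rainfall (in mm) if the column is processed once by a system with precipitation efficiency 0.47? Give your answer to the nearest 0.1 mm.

Precipitable water is the column-integrated vapour mass per unit area: PW = (1/g) Σ q̄ Δp, with q in kg/kg and Δp in Pa (1 kg/m² of water = 1 mm).
Layer 102–36 kPa: Δp = 660 hPa = 66000 Pa, q̄ = 0.00237 kg/kg → 0.00237 × 66000 / 9.8 = 15.96 mm
Layer 36–25 kPa: Δp = 110 hPa = 11000 Pa, q̄ = 0.000782 kg/kg → 0.000782 × 11000 / 9.8 = 0.88 mm
PW = 15.96 + 0.88 = 16.84 ≈ 16.8 mm.
Rainfall = ε × PW = 0.47 × 16.8 = 7.9 mm.

PW ≈ 16.8 mm; rainfall ≈ 7.9 mm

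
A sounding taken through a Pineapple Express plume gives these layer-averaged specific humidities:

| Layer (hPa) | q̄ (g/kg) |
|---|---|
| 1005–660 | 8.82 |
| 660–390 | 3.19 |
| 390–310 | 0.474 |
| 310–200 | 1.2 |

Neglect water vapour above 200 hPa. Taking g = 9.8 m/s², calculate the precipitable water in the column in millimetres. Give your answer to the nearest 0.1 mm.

Precipitable water is the column-integrated vapour mass per unit area: PW = (1/g) Σ q̄ Δp, with q in kg/kg and Δp in Pa (1 kg/m² of water = 1 mm).
Layer 1005–660 hPa: Δp = 345 hPa = 34500 Pa, q̄ = 0.00882 kg/kg → 0.00882 × 34500 / 9.8 = 31.05 mm
Layer 660–390 hPa: Δp = 270 hPa = 27000 Pa, q̄ = 0.00319 kg/kg → 0.00319 × 27000 / 9.8 = 8.79 mm
Layer 390–310 hPa: Δp = 80 hPa = 8000 Pa, q̄ = 0.000474 kg/kg → 0.000474 × 8000 / 9.8 = 0.39 mm
Layer 310–200 hPa: Δp = 110 hPa = 11000 Pa, q̄ = 0.0012 kg/kg → 0.0012 × 11000 / 9.8 = 1.35 mm
PW = 31.05 + 8.79 + 0.39 + 1.35 = 41.58 ≈ 41.6 mm.

PW ≈ 41.6 mm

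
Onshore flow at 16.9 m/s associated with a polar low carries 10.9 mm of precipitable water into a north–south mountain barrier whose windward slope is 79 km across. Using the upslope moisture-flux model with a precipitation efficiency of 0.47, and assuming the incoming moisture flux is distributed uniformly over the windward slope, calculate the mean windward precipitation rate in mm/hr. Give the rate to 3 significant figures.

Incoming column moisture flux per unit ridge length: F = V × PW = 16.9 × 10.9 = 184.21 mm·m/s.
Spread over the 79 km slope with efficiency ε = 0.47: R = ε·F/W = 0.47 × 184.21 / 79000 m = 1.096e-03 mm/s.
R = 1.096e-03 × 3600 = 3.95 mm/hr.

R ≈ 3.95 mm/hr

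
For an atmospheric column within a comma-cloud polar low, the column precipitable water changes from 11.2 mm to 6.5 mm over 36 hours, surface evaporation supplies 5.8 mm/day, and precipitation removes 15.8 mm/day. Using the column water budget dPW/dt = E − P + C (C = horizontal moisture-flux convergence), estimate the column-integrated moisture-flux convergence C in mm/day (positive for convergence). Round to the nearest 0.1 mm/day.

dPW/dt = (6.5 − 11.2) mm / (36/24 day) = -3.133 mm/day.
C = dPW/dt − E + P = (-3.133) − 5.8 + 15.8 = 6.9 mm/day.

C ≈ 6.9 mm/day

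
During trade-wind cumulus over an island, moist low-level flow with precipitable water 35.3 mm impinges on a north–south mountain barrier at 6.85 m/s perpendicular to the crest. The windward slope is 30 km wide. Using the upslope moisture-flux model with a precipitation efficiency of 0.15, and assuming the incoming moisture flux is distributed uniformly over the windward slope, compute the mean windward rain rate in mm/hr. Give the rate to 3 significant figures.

Incoming column moisture flux per unit ridge length: F = V × PW = 6.85 × 35.3 = 241.805 mm·m/s.
Spread over the 30 km slope with efficiency ε = 0.15: R = ε·F/W = 0.15 × 241.805 / 30000 m = 1.209e-03 mm/s.
R = 1.209e-03 × 3600 = 4.35 mm/hr.

R ≈ 4.35 mm/hr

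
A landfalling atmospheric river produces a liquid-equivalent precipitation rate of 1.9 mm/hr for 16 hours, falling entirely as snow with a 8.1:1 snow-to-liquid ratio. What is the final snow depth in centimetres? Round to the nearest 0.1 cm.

Liquid-equivalent depth = 1.9 × 16 = 30.4 mm.
Snow depth = 30.4 mm × 8.1 = 246.24 mm = 24.6 cm.

snow depth ≈ 24.6 cm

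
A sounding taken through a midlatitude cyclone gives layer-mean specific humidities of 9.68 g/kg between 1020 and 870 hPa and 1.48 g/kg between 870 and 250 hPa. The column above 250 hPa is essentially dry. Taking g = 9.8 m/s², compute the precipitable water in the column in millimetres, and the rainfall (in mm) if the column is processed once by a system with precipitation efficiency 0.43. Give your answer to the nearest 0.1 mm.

PW ≈ 24.2 mm; rainfall ≈ 10.4 mm

Precipitable water is the column-integrated vapour mass per unit area: PW = (1/g) Σ q̄ Δp, with q in kg/kg and Δp in Pa (1 kg/m² of water = 1 mm).
Layer 1020–870 hPa: Δp = 150 hPa = 15000 Pa, q̄ = 0.00968 kg/kg → 0.00968 × 15000 / 9.8 = 14.82 mm
Layer 870–250 hPa: Δp = 620 hPa = 62000 Pa, q̄ = 0.00148 kg/kg → 0.00148 × 62000 / 9.8 = 9.36 mm
PW = 14.82 + 9.36 = 24.18 ≈ 24.2 mm.
Rainfall = ε × PW = 0.43 × 24.2 = 10.4 mm.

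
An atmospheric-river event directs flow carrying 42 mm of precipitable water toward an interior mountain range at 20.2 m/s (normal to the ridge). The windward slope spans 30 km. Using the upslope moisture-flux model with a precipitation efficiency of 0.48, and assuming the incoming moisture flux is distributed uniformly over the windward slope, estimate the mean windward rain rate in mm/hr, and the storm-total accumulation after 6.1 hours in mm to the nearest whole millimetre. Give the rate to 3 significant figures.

Incoming column moisture flux per unit ridge length: F = V × PW = 20.2 × 42 = 848.4 mm·m/s.
Spread over the 30 km slope with efficiency ε = 0.48: R = ε·F/W = 0.48 × 848.4 / 30000 m = 1.357e-02 mm/s.
R = 1.357e-02 × 3600 = 48.9 mm/hr.
Over 6.1 h: total = 48.9 × 6.1 = 298.29 ≈ 298 mm.

R ≈ 48.9 mm/hr; total ≈ 298 mm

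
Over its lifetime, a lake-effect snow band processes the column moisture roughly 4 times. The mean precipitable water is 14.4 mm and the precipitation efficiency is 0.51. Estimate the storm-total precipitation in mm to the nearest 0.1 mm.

Each cycle deposits ε × PW = 0.51 × 14.4 = 7.344 mm.
Over 4 cycles: 4 × 7.344 = 29.4 mm.

precipitation ≈ 29.4 mm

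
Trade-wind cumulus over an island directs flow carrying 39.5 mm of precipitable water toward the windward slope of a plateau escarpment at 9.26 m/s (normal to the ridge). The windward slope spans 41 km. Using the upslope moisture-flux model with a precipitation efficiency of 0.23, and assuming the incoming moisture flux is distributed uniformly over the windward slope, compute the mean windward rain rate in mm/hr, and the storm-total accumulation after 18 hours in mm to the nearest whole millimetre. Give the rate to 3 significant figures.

Incoming column moisture flux per unit ridge length: F = V × PW = 9.26 × 39.5 = 365.77 mm·m/s.
Spread over the 41 km slope with efficiency ε = 0.23: R = ε·F/W = 0.23 × 365.77 / 41000 m = 2.052e-03 mm/s.
R = 2.052e-03 × 3600 = 7.39 mm/hr.
Over 18 h: total = 7.39 × 18 = 133.02 ≈ 133 mm.

R ≈ 7.39 mm/hr; total ≈ 133 mm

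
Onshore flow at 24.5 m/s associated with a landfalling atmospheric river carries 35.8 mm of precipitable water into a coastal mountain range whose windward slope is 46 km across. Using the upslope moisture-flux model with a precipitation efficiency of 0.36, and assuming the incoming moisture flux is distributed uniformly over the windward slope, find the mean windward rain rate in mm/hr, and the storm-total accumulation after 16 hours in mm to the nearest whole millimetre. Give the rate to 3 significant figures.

Incoming column moisture flux per unit ridge length: F = V × PW = 24.5 × 35.8 = 877.1 mm·m/s.
Spread over the 46 km slope with efficiency ε = 0.36: R = ε·F/W = 0.36 × 877.1 / 46000 m = 6.864e-03 mm/s.
R = 6.864e-03 × 3600 = 24.7 mm/hr.
Over 16 h: total = 24.7 × 16 = 395.2 ≈ 395 mm.

R ≈ 24.7 mm/hr; total ≈ 395 mm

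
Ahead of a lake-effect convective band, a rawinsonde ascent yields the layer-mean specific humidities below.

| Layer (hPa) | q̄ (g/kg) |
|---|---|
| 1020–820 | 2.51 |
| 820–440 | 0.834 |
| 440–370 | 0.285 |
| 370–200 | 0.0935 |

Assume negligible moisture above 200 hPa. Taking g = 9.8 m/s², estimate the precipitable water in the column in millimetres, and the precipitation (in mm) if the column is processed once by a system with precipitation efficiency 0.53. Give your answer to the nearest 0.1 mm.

PW ≈ 8.7 mm; precipitation ≈ 4.6 mm

Precipitable water is the column-integrated vapour mass per unit area: PW = (1/g) Σ q̄ Δp, with q in kg/kg and Δp in Pa (1 kg/m² of water = 1 mm).
Layer 1020–820 hPa: Δp = 200 hPa = 20000 Pa, q̄ = 0.00251 kg/kg → 0.00251 × 20000 / 9.8 = 5.12 mm
Layer 820–440 hPa: Δp = 380 hPa = 38000 Pa, q̄ = 0.000834 kg/kg → 0.000834 × 38000 / 9.8 = 3.23 mm
Layer 440–370 hPa: Δp = 70 hPa = 7000 Pa, q̄ = 0.000285 kg/kg → 0.000285 × 7000 / 9.8 = 0.20 mm
Layer 370–200 hPa: Δp = 170 hPa = 17000 Pa, q̄ = 9.35e-05 kg/kg → 9.35e-05 × 17000 / 9.8 = 0.16 mm
PW = 5.12 + 3.23 + 0.20 + 0.16 = 8.71 ≈ 8.7 mm.
Precipitation = ε × PW = 0.53 × 8.7 = 4.6 mm.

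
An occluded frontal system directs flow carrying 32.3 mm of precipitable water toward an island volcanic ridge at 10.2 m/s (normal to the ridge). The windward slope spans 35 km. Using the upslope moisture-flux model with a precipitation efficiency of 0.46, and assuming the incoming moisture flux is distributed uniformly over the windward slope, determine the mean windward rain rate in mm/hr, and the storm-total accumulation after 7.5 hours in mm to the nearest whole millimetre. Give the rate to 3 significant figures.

Incoming column moisture flux per unit ridge length: F = V × PW = 10.2 × 32.3 = 329.46 mm·m/s.
Spread over the 35 km slope with efficiency ε = 0.46: R = ε·F/W = 0.46 × 329.46 / 35000 m = 4.330e-03 mm/s.
R = 4.330e-03 × 3600 = 15.6 mm/hr.
Over 7.5 h: total = 15.6 × 7.5 = 117 mm.

R ≈ 15.6 mm/hr; total ≈ 117 mm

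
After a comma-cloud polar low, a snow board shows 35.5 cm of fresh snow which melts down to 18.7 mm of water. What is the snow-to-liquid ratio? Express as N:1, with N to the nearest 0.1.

ratio ≈ 19.0

Ratio = snow depth / SWE = 355 mm / 18.7 mm = 19.0, i.e. 19.0:1.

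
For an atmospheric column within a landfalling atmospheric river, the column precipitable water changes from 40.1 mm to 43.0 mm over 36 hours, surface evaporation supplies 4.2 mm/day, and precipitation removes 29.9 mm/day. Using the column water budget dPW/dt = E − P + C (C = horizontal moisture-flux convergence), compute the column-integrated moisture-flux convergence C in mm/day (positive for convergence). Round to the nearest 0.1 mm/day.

C ≈ 27.6 mm/day

dPW/dt = (43.0 − 40.1) mm / (36/24 day) = +1.933 mm/day.
C = dPW/dt − E + P = (+1.933) − 4.2 + 29.9 = 27.6 mm/day.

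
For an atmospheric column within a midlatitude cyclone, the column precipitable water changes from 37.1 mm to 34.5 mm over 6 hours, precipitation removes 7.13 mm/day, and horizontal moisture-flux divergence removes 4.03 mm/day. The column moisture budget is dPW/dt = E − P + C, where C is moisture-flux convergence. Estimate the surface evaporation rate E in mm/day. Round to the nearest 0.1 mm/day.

E ≈ 0.8 mm/day

dPW/dt = (34.5 − 37.1) mm / (6/24 day) = -10.400 mm/day.
E = dPW/dt + P − C = (-10.400) + 7.13 − (-4.03) = 0.8 mm/day.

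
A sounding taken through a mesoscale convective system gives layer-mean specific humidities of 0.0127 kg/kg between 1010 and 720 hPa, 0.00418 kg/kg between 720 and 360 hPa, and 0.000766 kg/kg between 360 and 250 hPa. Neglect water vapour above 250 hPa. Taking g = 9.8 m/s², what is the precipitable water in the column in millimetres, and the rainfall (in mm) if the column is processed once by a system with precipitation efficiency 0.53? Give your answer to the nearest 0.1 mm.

PW ≈ 53.8 mm; rainfall ≈ 28.5 mm

Precipitable water is the column-integrated vapour mass per unit area: PW = (1/g) Σ q̄ Δp, with q in kg/kg and Δp in Pa (1 kg/m² of water = 1 mm).
Layer 1010–720 hPa: Δp = 290 hPa = 29000 Pa, q̄ = 0.0127 kg/kg → 0.0127 × 29000 / 9.8 = 37.58 mm
Layer 720–360 hPa: Δp = 360 hPa = 36000 Pa, q̄ = 0.00418 kg/kg → 0.00418 × 36000 / 9.8 = 15.36 mm
Layer 360–250 hPa: Δp = 110 hPa = 11000 Pa, q̄ = 0.000766 kg/kg → 0.000766 × 11000 / 9.8 = 0.86 mm
PW = 37.58 + 15.36 + 0.86 = 53.80 ≈ 53.8 mm.
Rainfall = ε × PW = 0.53 × 53.8 = 28.5 mm.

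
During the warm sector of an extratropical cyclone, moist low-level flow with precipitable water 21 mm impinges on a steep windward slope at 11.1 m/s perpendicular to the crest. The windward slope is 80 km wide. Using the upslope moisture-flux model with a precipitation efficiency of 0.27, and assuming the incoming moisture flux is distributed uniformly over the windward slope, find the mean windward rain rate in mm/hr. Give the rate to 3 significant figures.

R ≈ 2.83 mm/hr

Incoming column moisture flux per unit ridge length: F = V × PW = 11.1 × 21 = 233.1 mm·m/s.
Spread over the 80 km slope with efficiency ε = 0.27: R = ε·F/W = 0.27 × 233.1 / 80000 m = 7.867e-04 mm/s.
R = 7.867e-04 × 3600 = 2.83 mm/hr.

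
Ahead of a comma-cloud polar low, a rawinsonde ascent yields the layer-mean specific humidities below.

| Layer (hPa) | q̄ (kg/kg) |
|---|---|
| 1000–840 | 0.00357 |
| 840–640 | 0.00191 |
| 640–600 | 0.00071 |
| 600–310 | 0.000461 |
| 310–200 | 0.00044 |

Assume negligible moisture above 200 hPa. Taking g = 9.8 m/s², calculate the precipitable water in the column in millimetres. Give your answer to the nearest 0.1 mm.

Precipitable water is the column-integrated vapour mass per unit area: PW = (1/g) Σ q̄ Δp, with q in kg/kg and Δp in Pa (1 kg/m² of water = 1 mm).
Layer 1000–840 hPa: Δp = 160 hPa = 16000 Pa, q̄ = 0.00357 kg/kg → 0.00357 × 16000 / 9.8 = 5.83 mm
Layer 840–640 hPa: Δp = 200 hPa = 20000 Pa, q̄ = 0.00191 kg/kg → 0.00191 × 20000 / 9.8 = 3.90 mm
Layer 640–600 hPa: Δp = 40 hPa = 4000 Pa, q̄ = 0.00071 kg/kg → 0.00071 × 4000 / 9.8 = 0.29 mm
Layer 600–310 hPa: Δp = 290 hPa = 29000 Pa, q̄ = 0.000461 kg/kg → 0.000461 × 29000 / 9.8 = 1.36 mm
Layer 310–200 hPa: Δp = 110 hPa = 11000 Pa, q̄ = 0.00044 kg/kg → 0.00044 × 11000 / 9.8 = 0.49 mm
PW = 5.83 + 3.90 + 0.29 + 1.36 + 0.49 = 11.87 ≈ 11.9 mm.

PW ≈ 11.9 mm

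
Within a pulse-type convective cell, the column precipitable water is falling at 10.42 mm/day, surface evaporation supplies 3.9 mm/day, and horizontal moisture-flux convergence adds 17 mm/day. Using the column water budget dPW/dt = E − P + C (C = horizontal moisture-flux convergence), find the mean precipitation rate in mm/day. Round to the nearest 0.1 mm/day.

P ≈ 31.3 mm/day

dPW/dt = -10.42 mm/day.
P = E + C − dPW/dt = 3.9 + (17) − (-10.42) = 31.3 mm/day.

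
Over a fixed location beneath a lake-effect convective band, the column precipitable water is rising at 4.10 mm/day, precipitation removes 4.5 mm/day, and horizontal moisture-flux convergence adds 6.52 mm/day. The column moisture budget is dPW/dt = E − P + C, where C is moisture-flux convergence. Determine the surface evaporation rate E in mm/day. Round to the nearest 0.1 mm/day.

E ≈ 2.1 mm/day

dPW/dt = +4.10 mm/day.
E = dPW/dt + P − C = (+4.10) + 4.5 − (6.52) = 2.1 mm/day.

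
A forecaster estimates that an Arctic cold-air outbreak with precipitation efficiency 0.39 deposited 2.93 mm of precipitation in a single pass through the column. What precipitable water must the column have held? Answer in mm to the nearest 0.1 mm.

PW = precipitation / ε = 2.93 / 0.39 = 7.5 mm.

PW ≈ 7.5 mm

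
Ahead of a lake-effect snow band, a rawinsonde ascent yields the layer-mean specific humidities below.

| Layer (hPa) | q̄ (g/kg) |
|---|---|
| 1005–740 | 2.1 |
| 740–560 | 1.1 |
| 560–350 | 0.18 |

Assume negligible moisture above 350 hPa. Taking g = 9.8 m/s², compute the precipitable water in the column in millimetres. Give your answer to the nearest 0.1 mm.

PW ≈ 8.1 mm

Precipitable water is the column-integrated vapour mass per unit area: PW = (1/g) Σ q̄ Δp, with q in kg/kg and Δp in Pa (1 kg/m² of water = 1 mm).
Layer 1005–740 hPa: Δp = 265 hPa = 26500 Pa, q̄ = 0.0021 kg/kg → 0.0021 × 26500 / 9.8 = 5.68 mm
Layer 740–560 hPa: Δp = 180 hPa = 18000 Pa, q̄ = 0.0011 kg/kg → 0.0011 × 18000 / 9.8 = 2.02 mm
Layer 560–350 hPa: Δp = 210 hPa = 21000 Pa, q̄ = 0.00018 kg/kg → 0.00018 × 21000 / 9.8 = 0.39 mm
PW = 5.68 + 2.02 + 0.39 = 8.09 ≈ 8.1 mm.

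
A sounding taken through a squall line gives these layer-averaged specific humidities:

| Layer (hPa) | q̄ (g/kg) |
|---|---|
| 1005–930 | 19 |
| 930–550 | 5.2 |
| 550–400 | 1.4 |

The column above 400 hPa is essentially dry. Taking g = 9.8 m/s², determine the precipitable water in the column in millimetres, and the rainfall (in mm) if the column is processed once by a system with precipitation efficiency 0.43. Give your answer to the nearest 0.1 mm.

PW ≈ 36.8 mm; rainfall ≈ 15.8 mm

Precipitable water is the column-integrated vapour mass per unit area: PW = (1/g) Σ q̄ Δp, with q in kg/kg and Δp in Pa (1 kg/m² of water = 1 mm).
Layer 1005–930 hPa: Δp = 75 hPa = 7500 Pa, q̄ = 0.019 kg/kg → 0.019 × 7500 / 9.8 = 14.54 mm
Layer 930–550 hPa: Δp = 380 hPa = 38000 Pa, q̄ = 0.0052 kg/kg → 0.0052 × 38000 / 9.8 = 20.16 mm
Layer 550–400 hPa: Δp = 150 hPa = 15000 Pa, q̄ = 0.0014 kg/kg → 0.0014 × 15000 / 9.8 = 2.14 mm
PW = 14.54 + 20.16 + 2.14 = 36.84 ≈ 36.8 mm.
Rainfall = ε × PW = 0.43 × 36.8 = 15.8 mm.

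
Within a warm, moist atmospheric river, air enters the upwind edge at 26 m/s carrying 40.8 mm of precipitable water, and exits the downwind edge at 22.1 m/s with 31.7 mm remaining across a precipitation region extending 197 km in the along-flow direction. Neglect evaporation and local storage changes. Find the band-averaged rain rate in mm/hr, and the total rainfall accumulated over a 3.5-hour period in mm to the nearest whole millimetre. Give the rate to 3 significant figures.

Column moisture flux per unit crosswind length is F = V × PW.
Inflow: F_in = 26 × 40.8 = 1060.8 mm·m/s
Outflow: F_out = 22.1 × 31.7 = 700.57 mm·m/s
Steady-state rate R = (F_in − F_out)/L = (1060.8 − 700.57) / 197000 m = 1.829e-03 mm/s.
R = 1.829e-03 × 3600 = 6.58 mm/hr.
Over 3.5 h: total = 6.58 × 3.5 = 23.03 ≈ 23 mm.

R ≈ 6.58 mm/hr; total ≈ 23 mm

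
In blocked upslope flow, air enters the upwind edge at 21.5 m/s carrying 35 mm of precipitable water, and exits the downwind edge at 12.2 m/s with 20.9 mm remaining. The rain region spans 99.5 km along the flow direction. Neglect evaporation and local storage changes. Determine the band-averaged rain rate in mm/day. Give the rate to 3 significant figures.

Column moisture flux per unit crosswind length is F = V × PW.
Inflow: F_in = 21.5 × 35 = 752.5 mm·m/s
Outflow: F_out = 12.2 × 20.9 = 254.98 mm·m/s
Steady-state rate R = (F_in − F_out)/L = (752.5 − 254.98) / 99500 m = 5.000e-03 mm/s.
R = 5.000e-03 × 3600 × 24 = 432 mm/day.

R ≈ 432 mm/day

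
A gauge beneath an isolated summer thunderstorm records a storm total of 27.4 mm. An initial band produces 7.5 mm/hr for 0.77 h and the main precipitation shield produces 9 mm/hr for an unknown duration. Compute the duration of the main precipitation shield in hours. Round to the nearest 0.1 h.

duration ≈ 2.4 h

Known phases: 7.5 × 0.77 = 5.775 mm.
Remaining depth = 27.4 − 5.775 = 21.625 mm.
Duration = 21.625 / 9 = 2.4 h.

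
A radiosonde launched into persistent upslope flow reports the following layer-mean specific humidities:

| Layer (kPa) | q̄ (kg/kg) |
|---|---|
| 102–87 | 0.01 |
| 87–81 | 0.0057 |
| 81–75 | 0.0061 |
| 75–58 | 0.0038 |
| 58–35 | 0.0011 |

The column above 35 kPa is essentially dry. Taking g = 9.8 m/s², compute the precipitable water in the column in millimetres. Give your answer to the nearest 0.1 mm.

PW ≈ 31.7 mm

Precipitable water is the column-integrated vapour mass per unit area: PW = (1/g) Σ q̄ Δp, with q in kg/kg and Δp in Pa (1 kg/m² of water = 1 mm).
Layer 102–87 kPa: Δp = 150 hPa = 15000 Pa, q̄ = 0.01 kg/kg → 0.01 × 15000 / 9.8 = 15.31 mm
Layer 87–81 kPa: Δp = 60 hPa = 6000 Pa, q̄ = 0.0057 kg/kg → 0.0057 × 6000 / 9.8 = 3.49 mm
Layer 81–75 kPa: Δp = 60 hPa = 6000 Pa, q̄ = 0.0061 kg/kg → 0.0061 × 6000 / 9.8 = 3.73 mm
Layer 75–58 kPa: Δp = 170 hPa = 17000 Pa, q̄ = 0.0038 kg/kg → 0.0038 × 17000 / 9.8 = 6.59 mm
Layer 58–35 kPa: Δp = 230 hPa = 23000 Pa, q̄ = 0.0011 kg/kg → 0.0011 × 23000 / 9.8 = 2.58 mm
PW = 15.31 + 3.49 + 3.73 + 6.59 + 2.58 = 31.70 ≈ 31.7 mm.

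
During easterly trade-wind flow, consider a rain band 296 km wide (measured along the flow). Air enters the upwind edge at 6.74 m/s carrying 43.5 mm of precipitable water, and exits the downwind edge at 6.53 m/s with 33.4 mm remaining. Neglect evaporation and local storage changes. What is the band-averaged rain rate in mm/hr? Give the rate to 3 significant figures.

Column moisture flux per unit crosswind length is F = V × PW.
Inflow: F_in = 6.74 × 43.5 = 293.19 mm·m/s
Outflow: F_out = 6.53 × 33.4 = 218.102 mm·m/s
Steady-state rate R = (F_in − F_out)/L = (293.19 − 218.102) / 296000 m = 2.537e-04 mm/s.
R = 2.537e-04 × 3600 = 0.913 mm/hr.

R ≈ 0.913 mm/hr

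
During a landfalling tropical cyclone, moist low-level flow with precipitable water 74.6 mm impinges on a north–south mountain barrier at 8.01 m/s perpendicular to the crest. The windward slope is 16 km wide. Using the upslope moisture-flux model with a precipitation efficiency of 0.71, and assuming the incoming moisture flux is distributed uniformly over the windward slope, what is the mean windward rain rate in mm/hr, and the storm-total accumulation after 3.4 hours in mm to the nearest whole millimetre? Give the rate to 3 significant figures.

R ≈ 95.5 mm/hr; total ≈ 325 mm

Incoming column moisture flux per unit ridge length: F = V × PW = 8.01 × 74.6 = 597.546 mm·m/s.
Spread over the 16 km slope with efficiency ε = 0.71: R = ε·F/W = 0.71 × 597.546 / 16000 m = 2.652e-02 mm/s.
R = 2.652e-02 × 3600 = 95.5 mm/hr.
Over 3.4 h: total = 95.5 × 3.4 = 324.7 ≈ 325 mm.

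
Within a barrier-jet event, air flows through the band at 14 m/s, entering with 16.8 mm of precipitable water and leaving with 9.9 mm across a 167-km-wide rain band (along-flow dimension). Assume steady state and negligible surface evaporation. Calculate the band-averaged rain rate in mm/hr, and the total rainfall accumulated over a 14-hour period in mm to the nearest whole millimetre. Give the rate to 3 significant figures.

Column moisture flux per unit crosswind length is F = V × PW.
Inflow: F_in = 14 × 16.8 = 235.2 mm·m/s
Outflow: F_out = 14 × 9.9 = 138.6 mm·m/s
Steady-state rate R = (F_in − F_out)/L = (235.2 − 138.6) / 167000 m = 5.784e-04 mm/s.
R = 5.784e-04 × 3600 = 2.08 mm/hr.
Over 14 h: total = 2.08 × 14 = 29.12 ≈ 29 mm.

R ≈ 2.08 mm/hr; total ≈ 29 mm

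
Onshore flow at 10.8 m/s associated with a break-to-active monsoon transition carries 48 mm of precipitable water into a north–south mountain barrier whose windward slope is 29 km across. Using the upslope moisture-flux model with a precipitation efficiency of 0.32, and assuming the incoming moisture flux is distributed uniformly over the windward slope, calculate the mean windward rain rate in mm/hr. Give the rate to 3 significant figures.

R ≈ 20.6 mm/hr

Incoming column moisture flux per unit ridge length: F = V × PW = 10.8 × 48 = 518.4 mm·m/s.
Spread over the 29 km slope with efficiency ε = 0.32: R = ε·F/W = 0.32 × 518.4 / 29000 m = 5.720e-03 mm/s.
R = 5.720e-03 × 3600 = 20.6 mm/hr.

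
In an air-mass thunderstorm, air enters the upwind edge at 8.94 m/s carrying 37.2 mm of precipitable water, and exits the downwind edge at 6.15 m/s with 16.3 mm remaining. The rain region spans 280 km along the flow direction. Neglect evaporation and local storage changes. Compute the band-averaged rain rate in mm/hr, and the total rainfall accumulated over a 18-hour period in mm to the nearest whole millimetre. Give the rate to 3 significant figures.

R ≈ 2.99 mm/hr; total ≈ 54 mm

Column moisture flux per unit crosswind length is F = V × PW.
Inflow: F_in = 8.94 × 37.2 = 332.568 mm·m/s
Outflow: F_out = 6.15 × 16.3 = 100.245 mm·m/s
Steady-state rate R = (F_in − F_out)/L = (332.568 − 100.245) / 280000 m = 8.297e-04 mm/s.
R = 8.297e-04 × 3600 = 2.99 mm/hr.
Over 18 h: total = 2.99 × 18 = 53.82 ≈ 54 mm.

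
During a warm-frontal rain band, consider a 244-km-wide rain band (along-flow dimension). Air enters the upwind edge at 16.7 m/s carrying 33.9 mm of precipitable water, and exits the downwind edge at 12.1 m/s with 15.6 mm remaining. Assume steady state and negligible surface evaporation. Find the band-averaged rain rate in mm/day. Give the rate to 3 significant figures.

R ≈ 134 mm/day

Column moisture flux per unit crosswind length is F = V × PW.
Inflow: F_in = 16.7 × 33.9 = 566.13 mm·m/s
Outflow: F_out = 12.1 × 15.6 = 188.76 mm·m/s
Steady-state rate R = (F_in − F_out)/L = (566.13 − 188.76) / 244000 m = 1.547e-03 mm/s.
R = 1.547e-03 × 3600 × 24 = 134 mm/day.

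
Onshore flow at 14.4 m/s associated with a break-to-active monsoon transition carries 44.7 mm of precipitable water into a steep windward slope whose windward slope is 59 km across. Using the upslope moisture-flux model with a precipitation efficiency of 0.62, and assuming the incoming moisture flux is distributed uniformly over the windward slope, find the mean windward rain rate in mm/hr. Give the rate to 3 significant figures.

R ≈ 24.4 mm/hr

Incoming column moisture flux per unit ridge length: F = V × PW = 14.4 × 44.7 = 643.68 mm·m/s.
Spread over the 59 km slope with efficiency ε = 0.62: R = ε·F/W = 0.62 × 643.68 / 59000 m = 6.764e-03 mm/s.
R = 6.764e-03 × 3600 = 24.4 mm/hr.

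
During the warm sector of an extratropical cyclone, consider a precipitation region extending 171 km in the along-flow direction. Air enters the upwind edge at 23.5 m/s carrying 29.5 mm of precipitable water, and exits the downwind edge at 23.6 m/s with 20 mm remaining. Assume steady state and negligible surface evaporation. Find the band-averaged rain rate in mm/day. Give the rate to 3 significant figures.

R ≈ 112 mm/day

Column moisture flux per unit crosswind length is F = V × PW.
Inflow: F_in = 23.5 × 29.5 = 693.25 mm·m/s
Outflow: F_out = 23.6 × 20 = 472 mm·m/s
Steady-state rate R = (F_in − F_out)/L = (693.25 − 472) / 171000 m = 1.294e-03 mm/s.
R = 1.294e-03 × 3600 × 24 = 112 mm/day.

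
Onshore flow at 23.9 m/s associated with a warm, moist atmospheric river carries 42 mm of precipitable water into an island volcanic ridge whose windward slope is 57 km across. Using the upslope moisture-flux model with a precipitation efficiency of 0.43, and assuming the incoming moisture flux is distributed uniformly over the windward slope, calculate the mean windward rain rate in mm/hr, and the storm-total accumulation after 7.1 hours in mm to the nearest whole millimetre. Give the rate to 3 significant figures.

R ≈ 27.3 mm/hr; total ≈ 194 mm

Incoming column moisture flux per unit ridge length: F = V × PW = 23.9 × 42 = 1003.8 mm·m/s.
Spread over the 57 km slope with efficiency ε = 0.43: R = ε·F/W = 0.43 × 1003.8 / 57000 m = 7.573e-03 mm/s.
R = 7.573e-03 × 3600 = 27.3 mm/hr.
Over 7.1 h: total = 27.3 × 7.1 = 193.83 ≈ 194 mm.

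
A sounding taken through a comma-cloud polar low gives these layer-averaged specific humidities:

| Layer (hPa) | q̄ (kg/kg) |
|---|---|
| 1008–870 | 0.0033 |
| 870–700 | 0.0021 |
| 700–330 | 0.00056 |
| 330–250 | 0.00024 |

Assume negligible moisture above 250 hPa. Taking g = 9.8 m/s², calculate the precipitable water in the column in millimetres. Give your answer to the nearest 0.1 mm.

Precipitable water is the column-integrated vapour mass per unit area: PW = (1/g) Σ q̄ Δp, with q in kg/kg and Δp in Pa (1 kg/m² of water = 1 mm).
Layer 1008–870 hPa: Δp = 138 hPa = 13800 Pa, q̄ = 0.0033 kg/kg → 0.0033 × 13800 / 9.8 = 4.65 mm
Layer 870–700 hPa: Δp = 170 hPa = 17000 Pa, q̄ = 0.0021 kg/kg → 0.0021 × 17000 / 9.8 = 3.64 mm
Layer 700–330 hPa: Δp = 370 hPa = 37000 Pa, q̄ = 0.00056 kg/kg → 0.00056 × 37000 / 9.8 = 2.11 mm
Layer 330–250 hPa: Δp = 80 hPa = 8000 Pa, q̄ = 0.00024 kg/kg → 0.00024 × 8000 / 9.8 = 0.20 mm
PW = 4.65 + 3.64 + 2.11 + 0.20 = 10.60 ≈ 10.6 mm.

PW ≈ 10.6 mm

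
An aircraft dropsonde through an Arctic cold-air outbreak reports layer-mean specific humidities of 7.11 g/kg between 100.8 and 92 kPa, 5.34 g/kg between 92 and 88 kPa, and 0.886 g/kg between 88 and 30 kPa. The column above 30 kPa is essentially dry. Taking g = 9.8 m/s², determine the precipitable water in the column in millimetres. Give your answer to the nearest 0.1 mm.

Precipitable water is the column-integrated vapour mass per unit area: PW = (1/g) Σ q̄ Δp, with q in kg/kg and Δp in Pa (1 kg/m² of water = 1 mm).
Layer 100.8–92 kPa: Δp = 88 hPa = 8800 Pa, q̄ = 0.00711 kg/kg → 0.00711 × 8800 / 9.8 = 6.38 mm
Layer 92–88 kPa: Δp = 40 hPa = 4000 Pa, q̄ = 0.00534 kg/kg → 0.00534 × 4000 / 9.8 = 2.18 mm
Layer 88–30 kPa: Δp = 580 hPa = 58000 Pa, q̄ = 0.000886 kg/kg → 0.000886 × 58000 / 9.8 = 5.24 mm
PW = 6.38 + 2.18 + 5.24 = 13.80 ≈ 13.8 mm.

PW ≈ 13.8 mm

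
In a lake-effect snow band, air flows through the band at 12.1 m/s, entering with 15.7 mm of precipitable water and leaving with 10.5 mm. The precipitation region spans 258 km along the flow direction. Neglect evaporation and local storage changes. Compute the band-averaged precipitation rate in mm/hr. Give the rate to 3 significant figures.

R ≈ 0.878 mm/hr

Column moisture flux per unit crosswind length is F = V × PW.
Inflow: F_in = 12.1 × 15.7 = 189.97 mm·m/s
Outflow: F_out = 12.1 × 10.5 = 127.05 mm·m/s
Steady-state rate R = (F_in − F_out)/L = (189.97 − 127.05) / 258000 m = 2.439e-04 mm/s.
R = 2.439e-04 × 3600 = 0.878 mm/hr.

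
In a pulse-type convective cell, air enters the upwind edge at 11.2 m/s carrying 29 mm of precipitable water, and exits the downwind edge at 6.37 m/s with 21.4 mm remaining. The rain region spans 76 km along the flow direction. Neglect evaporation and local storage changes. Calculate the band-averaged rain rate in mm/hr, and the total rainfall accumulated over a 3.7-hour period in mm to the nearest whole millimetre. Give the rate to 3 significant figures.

R ≈ 8.93 mm/hr; total ≈ 33 mm

Column moisture flux per unit crosswind length is F = V × PW.
Inflow: F_in = 11.2 × 29 = 324.8 mm·m/s
Outflow: F_out = 6.37 × 21.4 = 136.318 mm·m/s
Steady-state rate R = (F_in − F_out)/L = (324.8 − 136.318) / 76000 m = 2.480e-03 mm/s.
R = 2.480e-03 × 3600 = 8.93 mm/hr.
Over 3.7 h: total = 8.93 × 3.7 = 33.041 ≈ 33 mm.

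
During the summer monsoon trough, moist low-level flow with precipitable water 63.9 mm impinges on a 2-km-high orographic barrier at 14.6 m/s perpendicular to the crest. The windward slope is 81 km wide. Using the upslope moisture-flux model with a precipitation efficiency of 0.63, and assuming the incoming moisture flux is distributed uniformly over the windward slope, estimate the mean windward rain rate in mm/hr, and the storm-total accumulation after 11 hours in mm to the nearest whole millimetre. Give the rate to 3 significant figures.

R ≈ 26.1 mm/hr; total ≈ 287 mm

Incoming column moisture flux per unit ridge length: F = V × PW = 14.6 × 63.9 = 932.94 mm·m/s.
Spread over the 81 km slope with efficiency ε = 0.63: R = ε·F/W = 0.63 × 932.94 / 81000 m = 7.256e-03 mm/s.
R = 7.256e-03 × 3600 = 26.1 mm/hr.
Over 11 h: total = 26.1 × 11 = 287.1 ≈ 287 mm.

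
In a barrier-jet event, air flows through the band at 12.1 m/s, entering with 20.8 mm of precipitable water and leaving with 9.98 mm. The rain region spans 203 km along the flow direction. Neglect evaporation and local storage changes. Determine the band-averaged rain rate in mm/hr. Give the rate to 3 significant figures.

R ≈ 2.32 mm/hr

Column moisture flux per unit crosswind length is F = V × PW.
Inflow: F_in = 12.1 × 20.8 = 251.68 mm·m/s
Outflow: F_out = 12.1 × 9.98 = 120.758 mm·m/s
Steady-state rate R = (F_in − F_out)/L = (251.68 − 120.758) / 203000 m = 6.449e-04 mm/s.
R = 6.449e-04 × 3600 = 2.32 mm/hr.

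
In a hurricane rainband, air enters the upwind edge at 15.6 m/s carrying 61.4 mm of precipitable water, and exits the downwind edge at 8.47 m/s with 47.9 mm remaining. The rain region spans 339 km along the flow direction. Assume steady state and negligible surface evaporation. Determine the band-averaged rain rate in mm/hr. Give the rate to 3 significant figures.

Column moisture flux per unit crosswind length is F = V × PW.
Inflow: F_in = 15.6 × 61.4 = 957.84 mm·m/s
Outflow: F_out = 8.47 × 47.9 = 405.713 mm·m/s
Steady-state rate R = (F_in − F_out)/L = (957.84 − 405.713) / 339000 m = 1.629e-03 mm/s.
R = 1.629e-03 × 3600 = 5.86 mm/hr.

R ≈ 5.86 mm/hr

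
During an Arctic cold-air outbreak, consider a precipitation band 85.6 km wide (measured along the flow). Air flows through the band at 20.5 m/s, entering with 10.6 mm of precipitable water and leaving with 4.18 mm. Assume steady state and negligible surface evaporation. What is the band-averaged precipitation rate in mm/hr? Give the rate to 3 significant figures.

R ≈ 5.53 mm/hr

Column moisture flux per unit crosswind length is F = V × PW.
Inflow: F_in = 20.5 × 10.6 = 217.3 mm·m/s
Outflow: F_out = 20.5 × 4.18 = 85.69 mm·m/s
Steady-state rate R = (F_in − F_out)/L = (217.3 − 85.69) / 85600 m = 1.537e-03 mm/s.
R = 1.537e-03 × 3600 = 5.53 mm/hr.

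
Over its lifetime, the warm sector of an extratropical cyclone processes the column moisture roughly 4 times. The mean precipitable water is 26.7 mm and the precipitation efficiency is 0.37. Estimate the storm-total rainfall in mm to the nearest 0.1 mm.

rainfall ≈ 39.5 mm

Each cycle deposits ε × PW = 0.37 × 26.7 = 9.879 mm.
Over 4 cycles: 4 × 9.879 = 39.5 mm.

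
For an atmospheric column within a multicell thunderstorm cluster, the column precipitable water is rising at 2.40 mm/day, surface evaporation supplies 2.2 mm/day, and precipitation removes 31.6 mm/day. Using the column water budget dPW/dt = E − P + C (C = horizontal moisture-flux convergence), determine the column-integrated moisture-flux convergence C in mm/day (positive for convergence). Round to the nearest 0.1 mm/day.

C ≈ 31.8 mm/day

dPW/dt = +2.40 mm/day.
C = dPW/dt − E + P = (+2.40) − 2.2 + 31.6 = 31.8 mm/day.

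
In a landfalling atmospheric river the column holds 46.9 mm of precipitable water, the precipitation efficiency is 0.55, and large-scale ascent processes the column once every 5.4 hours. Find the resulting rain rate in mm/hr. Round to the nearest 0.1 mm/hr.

R ≈ 4.8 mm/hr

Each overturning extracts ε × PW = 0.55 × 46.9 = 25.795 mm.
Rate = ε·PW / τ = 25.795 / 5.4 h = 4.8 mm/hr.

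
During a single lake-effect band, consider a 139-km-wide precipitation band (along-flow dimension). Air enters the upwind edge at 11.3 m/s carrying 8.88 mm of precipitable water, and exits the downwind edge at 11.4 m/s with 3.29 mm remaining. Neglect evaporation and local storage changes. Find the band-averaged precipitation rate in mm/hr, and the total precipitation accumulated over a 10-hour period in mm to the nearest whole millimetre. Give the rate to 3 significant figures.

Column moisture flux per unit crosswind length is F = V × PW.
Inflow: F_in = 11.3 × 8.88 = 100.344 mm·m/s
Outflow: F_out = 11.4 × 3.29 = 37.506 mm·m/s
Steady-state rate R = (F_in − F_out)/L = (100.344 − 37.506) / 139000 m = 4.521e-04 mm/s.
R = 4.521e-04 × 3600 = 1.63 mm/hr.
Over 10 h: total = 1.63 × 10 = 16.3 ≈ 16 mm.

R ≈ 1.63 mm/hr; total ≈ 16 mm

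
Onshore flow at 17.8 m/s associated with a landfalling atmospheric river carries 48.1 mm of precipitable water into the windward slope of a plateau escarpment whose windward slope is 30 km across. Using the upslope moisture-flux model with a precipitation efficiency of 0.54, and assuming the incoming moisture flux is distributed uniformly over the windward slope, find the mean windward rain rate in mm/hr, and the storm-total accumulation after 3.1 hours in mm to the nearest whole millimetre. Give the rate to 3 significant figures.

R ≈ 55.5 mm/hr; total ≈ 172 mm

Incoming column moisture flux per unit ridge length: F = V × PW = 17.8 × 48.1 = 856.18 mm·m/s.
Spread over the 30 km slope with efficiency ε = 0.54: R = ε·F/W = 0.54 × 856.18 / 30000 m = 1.541e-02 mm/s.
R = 1.541e-02 × 3600 = 55.5 mm/hr.
Over 3.1 h: total = 55.5 × 3.1 = 172.05 ≈ 172 mm.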